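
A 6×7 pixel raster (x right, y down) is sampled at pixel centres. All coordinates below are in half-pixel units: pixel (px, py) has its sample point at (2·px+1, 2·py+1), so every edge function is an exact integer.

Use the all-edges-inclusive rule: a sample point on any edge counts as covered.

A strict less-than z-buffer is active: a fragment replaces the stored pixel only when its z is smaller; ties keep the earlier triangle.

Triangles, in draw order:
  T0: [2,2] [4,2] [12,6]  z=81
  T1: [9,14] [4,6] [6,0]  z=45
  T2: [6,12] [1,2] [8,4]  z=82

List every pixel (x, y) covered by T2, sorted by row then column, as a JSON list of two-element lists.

T0:
  2·area = 8
  edge (2, 2)→(4, 2): d=(2,0) inclusive
  edge (4, 2)→(12, 6): d=(8,4) inclusive
  edge (12, 6)→(2, 2): d=(-10,-4) inclusive
    (2,1)@(5, 3): e=[2,4,2] → █
    (3,1)@(7, 3): e=[2,-4,10] → ·
    (2,2)@(5, 5): e=[6,20,-18] → ·
  covered (1 px):
    · · · · · ·
    · · █ · · ·
    · · · · · ·
    · · · · · ·
    · · · · · ·
    · · · · · ·
    · · · · · ·
T1:
  2·area = 46
  edge (9, 14)→(4, 6): d=(-5,-8) inclusive
  edge (4, 6)→(6, 0): d=(2,-6) inclusive
  edge (6, 0)→(9, 14): d=(3,14) inclusive
    (2,1)@(5, 3): e=[23,0,23] → █  [on edge]
    (3,1)@(7, 3): e=[39,12,-5] → ·
    (2,2)@(5, 5): e=[13,4,29] → █
    (3,2)@(7, 5): e=[29,16,1] → █
    (4,2)@(9, 5): e=[45,28,-27] → ·
    (2,3)@(5, 7): e=[3,8,35] → █
    (4,3)@(9, 7): e=[35,32,-21] → ·
    (1,4)@(3, 9): e=[-23,0,69] → ·  [on edge]
    (2,4)@(5, 9): e=[-7,12,41] → ·
    (3,4)@(7, 9): e=[9,24,13] → █
    (4,4)@(9, 9): e=[25,36,-15] → ·
    (3,5)@(7, 11): e=[-1,28,19] → ·
  covered (6 px):
    · · · · · ·
    · · █ · · ·
    · · █ █ · ·
    · · █ █ · ·
    · · · █ · ·
    · · · · · ·
    · · · · · ·
T2:
  2·area = 60
  edge (6, 12)→(1, 2): d=(-5,-10) inclusive
  edge (1, 2)→(8, 4): d=(7,2) inclusive
  edge (8, 4)→(6, 12): d=(-2,8) inclusive
    (1,1)@(3, 3): e=[15,3,42] → █
    (2,1)@(5, 3): e=[35,-1,26] → ·
    (1,2)@(3, 5): e=[5,17,38] → █
    (2,2)@(5, 5): e=[25,13,22] → █
    (3,2)@(7, 5): e=[45,9,6] → █
    (4,2)@(9, 5): e=[65,5,-10] → ·
    (1,3)@(3, 7): e=[-5,31,34] → ·
    (2,3)@(5, 7): e=[15,27,18] → █
    (4,3)@(9, 7): e=[55,19,-14] → ·
    (2,4)@(5, 9): e=[5,41,14] → █
    (3,4)@(7, 9): e=[25,37,-2] → ·
    (2,5)@(5, 11): e=[-5,55,10] → ·
  covered (7 px):
    · · · · · ·
    · █ · · · ·
    · █ █ █ · ·
    · · █ █ · ·
    · · █ · · ·
    · · · · · ·
    · · · · · ·

Result: [[1,1],[1,2],[2,2],[3,2],[2,3],[3,3],[2,4]]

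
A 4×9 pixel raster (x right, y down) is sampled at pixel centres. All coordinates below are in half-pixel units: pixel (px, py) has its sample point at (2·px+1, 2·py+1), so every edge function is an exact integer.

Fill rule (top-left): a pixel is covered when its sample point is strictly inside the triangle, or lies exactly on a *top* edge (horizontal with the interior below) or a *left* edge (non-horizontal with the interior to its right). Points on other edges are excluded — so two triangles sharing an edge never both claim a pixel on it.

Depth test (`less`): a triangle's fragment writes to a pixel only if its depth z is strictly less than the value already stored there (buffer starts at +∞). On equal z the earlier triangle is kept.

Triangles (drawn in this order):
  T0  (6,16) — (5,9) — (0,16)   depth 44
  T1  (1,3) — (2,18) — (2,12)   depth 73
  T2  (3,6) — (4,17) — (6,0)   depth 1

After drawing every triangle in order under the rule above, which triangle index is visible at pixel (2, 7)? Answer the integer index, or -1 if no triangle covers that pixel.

T0:
  2·area = 42  (B↔C swapped to make it positive)
  edge (6, 16)→(0, 16): d=(-6,0) right/bottom  bias=-1
  edge (0, 16)→(5, 9): d=(5,-7) top-left  bias=+0
  edge (5, 9)→(6, 16): d=(1,7) right/bottom  bias=-1
    (2,4)@(5, 9): e=[42,0,0] → ·  [on edge]
    (2,5)@(5, 11): e=[30,10,2] → #
    (3,5)@(7, 11): e=[30,24,-12] → ·
    (1,6)@(3, 13): e=[18,6,18] → #
    (3,6)@(7, 13): e=[18,34,-10] → ·
    (0,7)@(1, 15): e=[6,2,34] → #
    (3,7)@(7, 15): e=[6,44,-8] → ·
    (0,8)@(1, 17): e=[-6,12,36] → ·
    (1,8)@(3, 17): e=[-6,26,22] → ·
    (2,8)@(5, 17): e=[-6,40,8] → ·
  covered (6 px):
    · · · ·
    · · · ·
    · · · ·
    · · · ·
    · · · ·
    · · # ·
    · # # ·
    # # # ·
    · · · ·
T1:
  2·area = 6  (B↔C swapped to make it positive)
  edge (1, 3)→(2, 12): d=(1,9) right/bottom  bias=-1
  edge (2, 12)→(2, 18): d=(0,6) right/bottom  bias=-1
  edge (2, 18)→(1, 3): d=(-1,-15) top-left  bias=+0
    (0,1)@(1, 3): e=[0,6,0] → ·  [on edge]
  covered (0 px):
    · · · ·
    · · · ·
    · · · ·
    · · · ·
    · · · ·
    · · · ·
    · · · ·
    · · · ·
    · · · ·
T2:
  2·area = 39  (B↔C swapped to make it positive)
  edge (3, 6)→(6, 0): d=(3,-6) top-left  bias=+0
  edge (6, 0)→(4, 17): d=(-2,17) right/bottom  bias=-1
  edge (4, 17)→(3, 6): d=(-1,-11) top-left  bias=+0
    (2,1)@(5, 3): e=[3,11,25] → #
    (3,1)@(7, 3): e=[15,-23,47] → ·
    (2,2)@(5, 5): e=[9,7,23] → #
    (3,2)@(7, 5): e=[21,-27,45] → ·
    (2,3)@(5, 7): e=[15,3,21] → #
    (3,3)@(7, 7): e=[27,-31,43] → ·
    (2,4)@(5, 9): e=[21,-1,19] → ·
  covered (3 px):
    · · · ·
    · · # ·
    · · # ·
    · · # ·
    · · · ·
    · · · ·
    · · · ·
    · · · ·
    · · · ·

Z-buffer (winner per pixel, '.' = empty):
  . . . .
  . . 2 .
  . . 2 .
  . . 2 .
  . . . .
  . . 0 .
  . 0 0 .
  0 0 0 .
  . . . .

Final: 0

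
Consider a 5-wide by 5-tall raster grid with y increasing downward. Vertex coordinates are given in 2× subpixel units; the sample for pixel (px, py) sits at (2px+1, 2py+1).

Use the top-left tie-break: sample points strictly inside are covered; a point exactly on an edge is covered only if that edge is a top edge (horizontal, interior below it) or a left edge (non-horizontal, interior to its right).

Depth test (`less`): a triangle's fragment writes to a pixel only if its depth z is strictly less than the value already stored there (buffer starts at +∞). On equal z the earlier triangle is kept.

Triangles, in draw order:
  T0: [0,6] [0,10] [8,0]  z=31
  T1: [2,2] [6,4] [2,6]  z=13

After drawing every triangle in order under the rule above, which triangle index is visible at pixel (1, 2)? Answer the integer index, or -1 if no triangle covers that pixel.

T0:
  2·area = 32  (B↔C swapped to make it positive)
  edge (0, 6)→(8, 0): d=(8,-6) top-left  bias=+0
  edge (8, 0)→(0, 10): d=(-8,10) right/bottom  bias=-1
  edge (0, 10)→(0, 6): d=(0,-4) top-left  bias=+0
    (3,0)@(7, 1): e=[2,2,28] → █
    (4,0)@(9, 1): e=[14,-18,36] → ·
    (2,1)@(5, 3): e=[6,6,20] → █
    (3,1)@(7, 3): e=[18,-14,28] → ·
    (1,2)@(3, 5): e=[10,10,12] → █
    (2,2)@(5, 5): e=[22,-10,20] → ·
    (0,3)@(1, 7): e=[14,14,4] → █
    (1,3)@(3, 7): e=[26,-6,12] → ·
    (0,4)@(1, 9): e=[30,-2,4] → ·
  covered (4 px):
    · · · █ ·
    · · █ · ·
    · █ · · ·
    █ · · · ·
    · · · · ·
T1:
  2·area = 16
  edge (2, 2)→(6, 4): d=(4,2) right/bottom  bias=-1
  edge (6, 4)→(2, 6): d=(-4,2) right/bottom  bias=-1
  edge (2, 6)→(2, 2): d=(0,-4) top-left  bias=+0
    (1,1)@(3, 3): e=[2,10,4] → █
    (2,1)@(5, 3): e=[-2,6,12] → ·
    (1,2)@(3, 5): e=[10,2,4] → █
    (2,2)@(5, 5): e=[6,-2,12] → ·
    (1,3)@(3, 7): e=[18,-6,4] → ·
  covered (2 px):
    · · · · ·
    · █ · · ·
    · █ · · ·
    · · · · ·
    · · · · ·

Z-buffer (winner per pixel, '.' = empty):
  . . . 0 .
  . 1 0 . .
  . 1 . . .
  0 . . . .
  . . . . .

Result: 1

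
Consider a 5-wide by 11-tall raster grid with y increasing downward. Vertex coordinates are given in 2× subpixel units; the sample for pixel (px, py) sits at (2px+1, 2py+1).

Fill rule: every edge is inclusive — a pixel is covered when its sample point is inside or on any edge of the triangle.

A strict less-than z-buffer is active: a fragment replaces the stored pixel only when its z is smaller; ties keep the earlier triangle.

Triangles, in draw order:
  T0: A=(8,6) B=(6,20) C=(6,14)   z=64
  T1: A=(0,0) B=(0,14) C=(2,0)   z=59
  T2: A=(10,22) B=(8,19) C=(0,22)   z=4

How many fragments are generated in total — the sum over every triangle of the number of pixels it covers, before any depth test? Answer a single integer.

T0:
  2·area = 12
  edge (8, 6)→(6, 20): d=(-2,14) inclusive
  edge (6, 20)→(6, 14): d=(0,-6) inclusive
  edge (6, 14)→(8, 6): d=(2,-8) inclusive
    (3,5)@(7, 11): e=[4,6,2] → █
    (4,5)@(9, 11): e=[-24,18,18] → ·
    (3,6)@(7, 13): e=[0,6,6] → █  [on edge]
    (4,6)@(9, 13): e=[-28,18,22] → ·
    (3,7)@(7, 15): e=[-4,6,10] → ·
  covered (2 px):
    · · · · ·
    · · · · ·
    · · · · ·
    · · · · ·
    · · · · ·
    · · · █ ·
    · · · █ ·
    · · · · ·
    · · · · ·
    · · · · ·
    · · · · ·
T1:
  2·area = 28  (B↔C swapped to make it positive)
  edge (0, 0)→(2, 0): d=(2,0) inclusive
  edge (2, 0)→(0, 14): d=(-2,14) inclusive
  edge (0, 14)→(0, 0): d=(0,-14) inclusive
    (0,0)@(1, 1): e=[2,12,14] → █
    (1,0)@(3, 1): e=[2,-16,42] → ·
    (0,1)@(1, 3): e=[6,8,14] → █
    (1,1)@(3, 3): e=[6,-20,42] → ·
    (0,2)@(1, 5): e=[10,4,14] → █
    (1,2)@(3, 5): e=[10,-24,42] → ·
    (0,3)@(1, 7): e=[14,0,14] → █  [on edge]
    (1,3)@(3, 7): e=[14,-28,42] → ·
    (0,4)@(1, 9): e=[18,-4,14] → ·
  covered (4 px):
    █ · · · ·
    █ · · · ·
    █ · · · ·
    █ · · · ·
    · · · · ·
    · · · · ·
    · · · · ·
    · · · · ·
    · · · · ·
    · · · · ·
    · · · · ·
T2:
  2·area = 30  (B↔C swapped to make it positive)
  edge (10, 22)→(0, 22): d=(-10,0) inclusive
  edge (0, 22)→(8, 19): d=(8,-3) inclusive
  edge (8, 19)→(10, 22): d=(2,3) inclusive
    (1,10)@(3, 21): e=[10,1,19] → █
    (2,10)@(5, 21): e=[10,7,13] → █
    (3,10)@(7, 21): e=[10,13,7] → █
    (4,10)@(9, 21): e=[10,19,1] → █
  covered (4 px):
    · · · · ·
    · · · · ·
    · · · · ·
    · · · · ·
    · · · · ·
    · · · · ·
    · · · · ·
    · · · · ·
    · · · · ·
    · · · · ·
    · █ █ █ █

Result: 10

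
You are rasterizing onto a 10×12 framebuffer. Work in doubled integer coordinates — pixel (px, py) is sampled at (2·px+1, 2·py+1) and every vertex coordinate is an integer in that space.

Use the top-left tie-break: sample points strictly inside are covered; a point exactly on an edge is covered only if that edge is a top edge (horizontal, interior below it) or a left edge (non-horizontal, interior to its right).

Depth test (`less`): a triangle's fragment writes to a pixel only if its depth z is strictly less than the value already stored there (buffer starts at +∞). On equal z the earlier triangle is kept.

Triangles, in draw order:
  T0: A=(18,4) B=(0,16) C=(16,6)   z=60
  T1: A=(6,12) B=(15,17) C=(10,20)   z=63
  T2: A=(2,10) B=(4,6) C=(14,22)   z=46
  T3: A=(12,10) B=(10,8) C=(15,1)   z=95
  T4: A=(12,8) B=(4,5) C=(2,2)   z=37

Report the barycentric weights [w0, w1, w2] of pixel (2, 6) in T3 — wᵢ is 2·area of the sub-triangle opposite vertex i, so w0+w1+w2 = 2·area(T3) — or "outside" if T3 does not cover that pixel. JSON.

T0:
  2·area = 12  (B↔C swapped to make it positive)
  edge (18, 4)→(16, 6): d=(-2,2) right/bottom  bias=-1
  edge (16, 6)→(0, 16): d=(-16,10) right/bottom  bias=-1
  edge (0, 16)→(18, 4): d=(18,-12) top-left  bias=+0
    (9,1)@(19, 3): e=[0,18,-6] → .  [on edge]
    (8,2)@(17, 5): e=[0,6,6] → .  [on edge]
    (7,3)@(15, 7): e=[0,-6,18] → .  [on edge]
    (5,4)@(11, 9): e=[4,2,6] → X
    (6,4)@(13, 9): e=[0,-18,30] → .  [on edge]
    (5,5)@(11, 11): e=[0,-30,42] → .  [on edge]
    (4,6)@(9, 13): e=[0,-42,54] → .  [on edge]
    (3,7)@(7, 15): e=[0,-54,66] → .  [on edge]
    (2,8)@(5, 17): e=[0,-66,78] → .  [on edge]
    (1,9)@(3, 19): e=[0,-78,90] → .  [on edge]
    (0,10)@(1, 21): e=[0,-90,102] → .  [on edge]
  covered (1 px):
    . . . . . . . . . .
    . . . . . . . . . .
    . . . . . . . . . .
    . . . . . . . . . .
    . . . . . X . . . .
    . . . . . . . . . .
    . . . . . . . . . .
    . . . . . . . . . .
    . . . . . . . . . .
    . . . . . . . . . .
    . . . . . . . . . .
    . . . . . . . . . .
T1:
  2·area = 52
  edge (6, 12)→(15, 17): d=(9,5) right/bottom  bias=-1
  edge (15, 17)→(10, 20): d=(-5,3) right/bottom  bias=-1
  edge (10, 20)→(6, 12): d=(-4,-8) top-left  bias=+0
    (3,6)@(7, 13): e=[4,44,4] → X
    (4,6)@(9, 13): e=[-6,38,20] → .
    (3,7)@(7, 15): e=[22,34,-4] → .
    (4,7)@(9, 15): e=[12,28,12] → X
    (5,7)@(11, 15): e=[2,22,28] → X
    (6,7)@(13, 15): e=[-8,16,44] → .
    (4,8)@(9, 17): e=[30,18,4] → X
    (6,8)@(13, 17): e=[10,6,36] → X
    (7,8)@(15, 17): e=[0,0,52] → .  [on edge]
    (4,9)@(9, 19): e=[48,8,-4] → .
    (5,9)@(11, 19): e=[38,2,12] → X
    (6,9)@(13, 19): e=[28,-4,28] → .
    (2,11)@(5, 23): e=[104,0,-52] → .  [on edge]
  covered (7 px):
    . . . . . . . . . .
    . . . . . . . . . .
    . . . . . . . . . .
    . . . . . . . . . .
    . . . . . . . . . .
    . . . . . . . . . .
    . . . X . . . . . .
    . . . . X X . . . .
    . . . . X X X . . .
    . . . . . X . . . .
    . . . . . . . . . .
    . . . . . . . . . .
T2:
  2·area = 72
  edge (2, 10)→(4, 6): d=(2,-4) top-left  bias=+0
  edge (4, 6)→(14, 22): d=(10,16) right/bottom  bias=-1
  edge (14, 22)→(2, 10): d=(-12,-12) top-left  bias=+0
    (0,4)@(1, 9): e=[-6,78,0] → .  [on edge]
    (1,4)@(3, 9): e=[2,46,24] → X
    (2,4)@(5, 9): e=[10,14,48] → X
    (3,4)@(7, 9): e=[18,-18,72] → .
    (1,5)@(3, 11): e=[6,66,0] → X  [on edge]
    (3,5)@(7, 11): e=[22,2,48] → X
    (4,5)@(9, 11): e=[30,-30,72] → .
    (1,6)@(3, 13): e=[10,86,-24] → .
    (2,6)@(5, 13): e=[18,54,0] → X  [on edge]
    (4,6)@(9, 13): e=[34,-10,48] → .
    (2,7)@(5, 15): e=[22,74,-24] → .
    (3,7)@(7, 15): e=[30,42,0] → X  [on edge]
    (4,8)@(9, 17): e=[42,30,0] → X  [on edge]
    (5,9)@(11, 19): e=[54,18,0] → X  [on edge]
    (6,10)@(13, 21): e=[66,6,0] → X  [on edge]
    (7,11)@(15, 23): e=[78,-6,0] → .  [on edge]
  covered (12 px):
    . . . . . . . . . .
    . . . . . . . . . .
    . . . . . . . . . .
    . . . . . . . . . .
    . X X . . . . . . .
    . X X X . . . . . .
    . . X X . . . . . .
    . . . X X . . . . .
    . . . . X . . . . .
    . . . . . X . . . .
    . . . . . . X . . .
    . . . . . . . . . .
T3:
  2·area = 24
  edge (12, 10)→(10, 8): d=(-2,-2) top-left  bias=+0
  edge (10, 8)→(15, 1): d=(5,-7) top-left  bias=+0
  edge (15, 1)→(12, 10): d=(-3,9) right/bottom  bias=-1
    (1,0)@(3, 1): e=[0,-84,108] → .  [on edge]
    (7,0)@(15, 1): e=[24,0,0] → .  [on edge]
    (2,1)@(5, 3): e=[0,-60,84] → .  [on edge]
    (3,2)@(7, 5): e=[0,-36,60] → .  [on edge]
    (6,2)@(13, 5): e=[12,6,6] → X
    (7,2)@(15, 5): e=[16,20,-12] → .
    (4,3)@(9, 7): e=[0,-12,36] → .  [on edge]
    (5,3)@(11, 7): e=[4,2,18] → X
    (6,3)@(13, 7): e=[8,16,0] → .  [on edge]
    (5,4)@(11, 9): e=[0,12,12] → X  [on edge]
    (6,4)@(13, 9): e=[4,26,-6] → .
    (5,5)@(11, 11): e=[-4,22,6] → .
    (6,5)@(13, 11): e=[0,36,-12] → .  [on edge]
    (5,6)@(11, 13): e=[-8,32,0] → .  [on edge]
    (7,6)@(15, 13): e=[0,60,-36] → .  [on edge]
    (2,7)@(5, 15): e=[-24,0,48] → .  [on edge]
    (8,7)@(17, 15): e=[0,84,-60] → .  [on edge]
    (9,8)@(19, 17): e=[0,108,-84] → .  [on edge]
    (4,9)@(9, 19): e=[-24,48,0] → .  [on edge]
  covered (3 px):
    . . . . . . . . . .
    . . . . . . . . . .
    . . . . . . X . . .
    . . . . . X . . . .
    . . . . . X . . . .
    . . . . . . . . . .
    . . . . . . . . . .
    . . . . . . . . . .
    . . . . . . . . . .
    . . . . . . . . . .
    . . . . . . . . . .
    . . . . . . . . . .
T4:
  2·area = 18
  edge (12, 8)→(4, 5): d=(-8,-3) top-left  bias=+0
  edge (4, 5)→(2, 2): d=(-2,-3) top-left  bias=+0
  edge (2, 2)→(12, 8): d=(10,6) right/bottom  bias=-1
    (1,1)@(3, 3): e=[13,1,4] → X
    (2,1)@(5, 3): e=[19,7,-8] → .
    (1,2)@(3, 5): e=[-3,-3,24] → .
    (2,2)@(5, 5): e=[3,3,12] → X
    (3,2)@(7, 5): e=[9,9,0] → .  [on edge]
    (2,3)@(5, 7): e=[-13,-1,32] → .
    (8,5)@(17, 11): e=[-9,27,0] → .  [on edge]
  covered (2 px):
    . . . . . . . . . .
    . X . . . . . . . .
    . . X . . . . . . .
    . . . . . . . . . .
    . . . . . . . . . .
    . . . . . . . . . .
    . . . . . . . . . .
    . . . . . . . . . .
    . . . . . . . . . .
    . . . . . . . . . .
    . . . . . . . . . .
    . . . . . . . . . .

Result: "outside"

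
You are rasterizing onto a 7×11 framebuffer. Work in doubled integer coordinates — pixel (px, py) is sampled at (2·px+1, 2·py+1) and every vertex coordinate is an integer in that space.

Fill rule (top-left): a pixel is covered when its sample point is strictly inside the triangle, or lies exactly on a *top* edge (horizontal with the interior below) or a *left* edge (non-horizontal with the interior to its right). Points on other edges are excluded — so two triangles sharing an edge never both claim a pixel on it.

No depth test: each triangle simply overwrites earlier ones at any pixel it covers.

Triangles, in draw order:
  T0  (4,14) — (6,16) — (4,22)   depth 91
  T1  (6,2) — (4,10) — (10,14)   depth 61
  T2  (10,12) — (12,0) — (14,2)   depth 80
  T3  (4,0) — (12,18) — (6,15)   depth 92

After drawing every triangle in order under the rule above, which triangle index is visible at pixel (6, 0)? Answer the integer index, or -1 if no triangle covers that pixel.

T0:
  2·area = 16
  edge (4, 14)→(6, 16): d=(2,2) right/bottom  bias=-1
  edge (6, 16)→(4, 22): d=(-2,6) right/bottom  bias=-1
  edge (4, 22)→(4, 14): d=(0,-8) top-left  bias=+0
    (5,0)@(11, 1): e=[-40,0,56] → .  [on edge]
    (4,3)@(9, 7): e=[-24,0,40] → .  [on edge]
    (0,5)@(1, 11): e=[0,40,-24] → .  [on edge]
    (1,6)@(3, 13): e=[0,24,-8] → .  [on edge]
    (3,6)@(7, 13): e=[-8,0,24] → .  [on edge]
    (2,7)@(5, 15): e=[0,8,8] → .  [on edge]
    (2,8)@(5, 17): e=[4,4,8] → X
    (3,8)@(7, 17): e=[0,-8,24] → .  [on edge]
    (2,9)@(5, 19): e=[8,0,8] → .  [on edge]
    (4,9)@(9, 19): e=[0,-24,40] → .  [on edge]
    (5,10)@(11, 21): e=[0,-40,56] → .  [on edge]
  covered (1 px):
    . . . . . . .
    . . . . . . .
    . . . . . . .
    . . . . . . .
    . . . . . . .
    . . . . . . .
    . . . . . . .
    . . . . . . .
    . . X . . . .
    . . . . . . .
    . . . . . . .
T1:
  2·area = 56  (B↔C swapped to make it positive)
  edge (6, 2)→(10, 14): d=(4,12) right/bottom  bias=-1
  edge (10, 14)→(4, 10): d=(-6,-4) top-left  bias=+0
  edge (4, 10)→(6, 2): d=(2,-8) top-left  bias=+0
    (3,2)@(7, 5): e=[0,42,14] → .  [on edge]
    (2,3)@(5, 7): e=[32,22,2] → X
    (3,3)@(7, 7): e=[8,30,18] → X
    (4,3)@(9, 7): e=[-16,38,34] → .
    (2,4)@(5, 9): e=[40,10,6] → X
    (4,4)@(9, 9): e=[-8,26,38] → .
    (2,5)@(5, 11): e=[48,-2,10] → .
    (3,5)@(7, 11): e=[24,6,26] → X
    (4,5)@(9, 11): e=[0,14,42] → .  [on edge]
    (3,6)@(7, 13): e=[32,-6,30] → .
    (4,6)@(9, 13): e=[8,2,46] → X
    (5,6)@(11, 13): e=[-16,10,62] → .
    (5,8)@(11, 17): e=[0,-14,70] → .  [on edge]
  covered (6 px):
    . . . . . . .
    . . . . . . .
    . . . . . . .
    . . X X . . .
    . . X X . . .
    . . . X . . .
    . . . . X . .
    . . . . . . .
    . . . . . . .
    . . . . . . .
    . . . . . . .
T2:
  2·area = 28
  edge (10, 12)→(12, 0): d=(2,-12) top-left  bias=+0
  edge (12, 0)→(14, 2): d=(2,2) right/bottom  bias=-1
  edge (14, 2)→(10, 12): d=(-4,10) right/bottom  bias=-1
    (6,0)@(13, 1): e=[14,0,14] → .  [on edge]
    (6,1)@(13, 3): e=[18,4,6] → X
    (6,2)@(13, 5): e=[22,8,-2] → .
    (5,3)@(11, 7): e=[2,16,10] → X
    (6,3)@(13, 7): e=[26,12,-10] → .
    (5,4)@(11, 9): e=[6,20,2] → X
    (6,4)@(13, 9): e=[30,16,-18] → .
    (5,5)@(11, 11): e=[10,24,-6] → .
  covered (3 px):
    . . . . . . .
    . . . . . . X
    . . . . . . .
    . . . . . X .
    . . . . . X .
    . . . . . . .
    . . . . . . .
    . . . . . . .
    . . . . . . .
    . . . . . . .
    . . . . . . .
T3:
  2·area = 84
  edge (4, 0)→(12, 18): d=(8,18) right/bottom  bias=-1
  edge (12, 18)→(6, 15): d=(-6,-3) top-left  bias=+0
  edge (6, 15)→(4, 0): d=(-2,-15) top-left  bias=+0
    (2,1)@(5, 3): e=[6,69,9] → X
    (3,1)@(7, 3): e=[-30,75,39] → .
    (2,2)@(5, 5): e=[22,57,5] → X
    (3,2)@(7, 5): e=[-14,63,35] → .
    (2,3)@(5, 7): e=[38,45,1] → X
    (3,3)@(7, 7): e=[2,51,31] → X
    (4,3)@(9, 7): e=[-34,57,61] → .
    (2,4)@(5, 9): e=[54,33,-3] → .
    (3,4)@(7, 9): e=[18,39,27] → X
    (4,4)@(9, 9): e=[-18,45,57] → .
    (3,5)@(7, 11): e=[34,27,23] → X
    (4,5)@(9, 11): e=[-2,33,53] → .
  covered (11 px):
    . . . . . . .
    . . X . . . .
    . . X . . . .
    . . X X . . .
    . . . X . . .
    . . . X . . .
    . . . X X . .
    . . . X X . .
    . . . . . X .
    . . . . . . .
    . . . . . . .

Z-buffer (winner per pixel, '.' = empty):
  . . . . . . .
  . . 3 . . . 2
  . . 3 . . . .
  . . 3 3 . 2 .
  . . 1 3 . 2 .
  . . . 3 . . .
  . . . 3 3 . .
  . . . 3 3 . .
  . . 0 . . 3 .
  . . . . . . .
  . . . . . . .

Result: -1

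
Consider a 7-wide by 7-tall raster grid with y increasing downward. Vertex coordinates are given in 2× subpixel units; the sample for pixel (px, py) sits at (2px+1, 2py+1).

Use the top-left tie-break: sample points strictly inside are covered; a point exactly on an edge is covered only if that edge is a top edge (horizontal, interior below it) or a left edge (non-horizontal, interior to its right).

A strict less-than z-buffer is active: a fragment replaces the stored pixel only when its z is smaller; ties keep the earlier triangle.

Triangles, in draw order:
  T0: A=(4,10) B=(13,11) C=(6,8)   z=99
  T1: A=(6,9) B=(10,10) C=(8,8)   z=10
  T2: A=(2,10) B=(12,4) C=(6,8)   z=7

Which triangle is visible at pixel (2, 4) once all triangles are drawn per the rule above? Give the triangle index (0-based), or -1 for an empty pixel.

T0:
  2·area = 20  (B↔C swapped to make it positive)
  edge (4, 10)→(6, 8): d=(2,-2) top-left  bias=+0
  edge (6, 8)→(13, 11): d=(7,3) right/bottom  bias=-1
  edge (13, 11)→(4, 10): d=(-9,-1) top-left  bias=+0
    (6,0)@(13, 1): e=[0,-70,90] → ·  [on edge]
    (5,1)@(11, 3): e=[0,-50,70] → ·  [on edge]
    (4,2)@(9, 5): e=[0,-30,50] → ·  [on edge]
    (3,3)@(7, 7): e=[0,-10,30] → ·  [on edge]
    (2,4)@(5, 9): e=[0,10,10] → #  [on edge]
    (3,4)@(7, 9): e=[4,4,12] → #
    (4,4)@(9, 9): e=[8,-2,14] → ·
    (1,5)@(3, 11): e=[0,30,-10] → ·  [on edge]
    (2,5)@(5, 11): e=[4,24,-8] → ·
    (3,5)@(7, 11): e=[8,18,-6] → ·
    (6,5)@(13, 11): e=[20,0,0] → ·  [on edge]
    (0,6)@(1, 13): e=[0,50,-30] → ·  [on edge]
  covered (2 px):
    · · · · · · ·
    · · · · · · ·
    · · · · · · ·
    · · · · · · ·
    · · # # · · ·
    · · · · · · ·
    · · · · · · ·
T1:
  2·area = 6  (B↔C swapped to make it positive)
  edge (6, 9)→(8, 8): d=(2,-1) top-left  bias=+0
  edge (8, 8)→(10, 10): d=(2,2) right/bottom  bias=-1
  edge (10, 10)→(6, 9): d=(-4,-1) top-left  bias=+0
    (0,0)@(1, 1): e=[-21,0,27] → ·  [on edge]
    (1,1)@(3, 3): e=[-15,0,21] → ·  [on edge]
    (2,2)@(5, 5): e=[-9,0,15] → ·  [on edge]
    (3,3)@(7, 7): e=[-3,0,9] → ·  [on edge]
    (3,4)@(7, 9): e=[1,4,1] → #
    (4,4)@(9, 9): e=[3,0,3] → ·  [on edge]
    (3,5)@(7, 11): e=[5,8,-7] → ·
    (5,5)@(11, 11): e=[9,0,-3] → ·  [on edge]
    (6,6)@(13, 13): e=[15,0,-9] → ·  [on edge]
  covered (1 px):
    · · · · · · ·
    · · · · · · ·
    · · · · · · ·
    · · · · · · ·
    · · · # · · ·
    · · · · · · ·
    · · · · · · ·
T2:
  2·area = 4
  edge (2, 10)→(12, 4): d=(10,-6) top-left  bias=+0
  edge (12, 4)→(6, 8): d=(-6,4) right/bottom  bias=-1
  edge (6, 8)→(2, 10): d=(-4,2) right/bottom  bias=-1
    (3,3)@(7, 7): e=[0,2,2] → #  [on edge]
    (4,3)@(9, 7): e=[12,-6,-2] → ·
    (3,4)@(7, 9): e=[20,-10,-6] → ·
  covered (1 px):
    · · · · · · ·
    · · · · · · ·
    · · · · · · ·
    · · · # · · ·
    · · · · · · ·
    · · · · · · ·
    · · · · · · ·

Z-buffer (winner per pixel, '.' = empty):
  . . . . . . .
  . . . . . . .
  . . . . . . .
  . . . 2 . . .
  . . 0 1 . . .
  . . . . . . .
  . . . . . . .

Result: 0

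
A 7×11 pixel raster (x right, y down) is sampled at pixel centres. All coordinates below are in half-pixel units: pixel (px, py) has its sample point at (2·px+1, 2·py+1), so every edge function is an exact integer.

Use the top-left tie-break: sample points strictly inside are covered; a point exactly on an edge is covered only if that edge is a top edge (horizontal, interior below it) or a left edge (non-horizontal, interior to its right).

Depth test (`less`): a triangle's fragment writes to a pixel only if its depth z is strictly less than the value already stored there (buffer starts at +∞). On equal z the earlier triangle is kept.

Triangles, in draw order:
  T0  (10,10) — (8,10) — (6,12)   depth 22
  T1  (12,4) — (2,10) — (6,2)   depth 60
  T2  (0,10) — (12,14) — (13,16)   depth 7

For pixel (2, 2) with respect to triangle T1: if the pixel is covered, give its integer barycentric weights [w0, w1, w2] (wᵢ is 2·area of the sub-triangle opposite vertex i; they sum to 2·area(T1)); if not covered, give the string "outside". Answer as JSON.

T0:
  2·area = 4  (B↔C swapped to make it positive)
  edge (10, 10)→(6, 12): d=(-4,2) right/bottom  bias=-1
  edge (6, 12)→(8, 10): d=(2,-2) top-left  bias=+0
  edge (8, 10)→(10, 10): d=(2,0) top-left  bias=+0
    (6,2)@(13, 5): e=[14,0,-10] → .  [on edge]
    (5,3)@(11, 7): e=[10,0,-6] → .  [on edge]
    (4,4)@(9, 9): e=[6,0,-2] → .  [on edge]
    (3,5)@(7, 11): e=[2,0,2] → X  [on edge]
    (4,5)@(9, 11): e=[-2,4,2] → .
    (2,6)@(5, 13): e=[-2,0,6] → .  [on edge]
    (3,6)@(7, 13): e=[-6,4,6] → .
    (1,7)@(3, 15): e=[-6,0,10] → .  [on edge]
    (0,8)@(1, 17): e=[-10,0,14] → .  [on edge]
  covered (1 px):
    . . . . . . .
    . . . . . . .
    . . . . . . .
    . . . . . . .
    . . . . . . .
    . . . X . . .
    . . . . . . .
    . . . . . . .
    . . . . . . .
    . . . . . . .
    . . . . . . .
T1:
  2·area = 56
  edge (12, 4)→(2, 10): d=(-10,6) right/bottom  bias=-1
  edge (2, 10)→(6, 2): d=(4,-8) top-left  bias=+0
  edge (6, 2)→(12, 4): d=(6,2) right/bottom  bias=-1
    (1,0)@(3, 1): e=[84,-28,0] → .  [on edge]
    (3,1)@(7, 3): e=[40,12,4] → X
    (4,1)@(9, 3): e=[28,28,0] → .  [on edge]
    (2,2)@(5, 5): e=[32,4,20] → X
    (4,2)@(9, 5): e=[8,36,12] → X
    (5,2)@(11, 5): e=[-4,52,8] → .
    (2,3)@(5, 7): e=[12,12,32] → X
    (3,3)@(7, 7): e=[0,28,28] → .  [on edge]
    (4,3)@(9, 7): e=[-12,44,24] → .
    (1,4)@(3, 9): e=[4,4,48] → X
    (2,4)@(5, 9): e=[-8,20,44] → .
    (1,5)@(3, 11): e=[-16,12,60] → .
  covered (6 px):
    . . . . . . .
    . . . X . . .
    . . X X X . .
    . . X . . . .
    . X . . . . .
    . . . . . . .
    . . . . . . .
    . . . . . . .
    . . . . . . .
    . . . . . . .
    . . . . . . .
T2:
  2·area = 20
  edge (0, 10)→(12, 14): d=(12,4) right/bottom  bias=-1
  edge (12, 14)→(13, 16): d=(1,2) right/bottom  bias=-1
  edge (13, 16)→(0, 10): d=(-13,-6) top-left  bias=+0
    (1,5)@(3, 11): e=[0,15,5] → .  [on edge]
    (3,6)@(7, 13): e=[8,9,3] → X
    (4,6)@(9, 13): e=[0,5,15] → .  [on edge]
    (3,7)@(7, 15): e=[32,11,-23] → .
    (5,7)@(11, 15): e=[16,3,1] → X
    (6,7)@(13, 15): e=[8,-1,13] → .
    (5,8)@(11, 17): e=[40,5,-25] → .
  covered (2 px):
    . . . . . . .
    . . . . . . .
    . . . . . . .
    . . . . . . .
    . . . . . . .
    . . . . . . .
    . . . X . . .
    . . . . . X .
    . . . . . . .
    . . . . . . .
    . . . . . . .

Answer: [4,20,32]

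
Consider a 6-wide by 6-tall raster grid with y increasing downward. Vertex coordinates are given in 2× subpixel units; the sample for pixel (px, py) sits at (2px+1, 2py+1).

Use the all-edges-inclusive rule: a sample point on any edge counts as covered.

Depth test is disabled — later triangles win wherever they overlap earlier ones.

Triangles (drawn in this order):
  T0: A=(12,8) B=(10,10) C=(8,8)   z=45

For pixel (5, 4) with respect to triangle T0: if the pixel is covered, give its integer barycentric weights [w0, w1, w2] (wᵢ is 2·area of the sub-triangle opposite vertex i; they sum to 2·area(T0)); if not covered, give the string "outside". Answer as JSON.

T0:
  2·area = 8
  edge (12, 8)→(10, 10): d=(-2,2) inclusive
  edge (10, 10)→(8, 8): d=(-2,-2) inclusive
  edge (8, 8)→(12, 8): d=(4,0) inclusive
    (0,0)@(1, 1): e=[36,0,-28] → ·  [on edge]
    (1,1)@(3, 3): e=[28,0,-20] → ·  [on edge]
    (2,2)@(5, 5): e=[20,0,-12] → ·  [on edge]
    (3,3)@(7, 7): e=[12,0,-4] → ·  [on edge]
    (4,4)@(9, 9): e=[4,0,4] → #  [on edge]
    (5,4)@(11, 9): e=[0,4,4] → #  [on edge]
    (4,5)@(9, 11): e=[0,-4,12] → ·  [on edge]
    (5,5)@(11, 11): e=[-4,0,12] → ·  [on edge]
  covered (2 px):
    · · · · · ·
    · · · · · ·
    · · · · · ·
    · · · · · ·
    · · · · # #
    · · · · · ·

Final: [4,4,0]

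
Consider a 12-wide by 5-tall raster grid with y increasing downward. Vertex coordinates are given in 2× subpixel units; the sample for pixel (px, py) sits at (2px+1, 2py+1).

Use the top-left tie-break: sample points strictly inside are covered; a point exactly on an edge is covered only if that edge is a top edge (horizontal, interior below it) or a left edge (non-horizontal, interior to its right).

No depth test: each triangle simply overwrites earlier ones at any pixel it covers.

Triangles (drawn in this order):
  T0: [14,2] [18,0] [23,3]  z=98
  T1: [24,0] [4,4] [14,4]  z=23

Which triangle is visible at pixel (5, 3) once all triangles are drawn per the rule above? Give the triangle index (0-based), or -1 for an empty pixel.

T0:
  2·area = 22
  edge (14, 2)→(18, 0): d=(4,-2) top-left  bias=+0
  edge (18, 0)→(23, 3): d=(5,3) right/bottom  bias=-1
  edge (23, 3)→(14, 2): d=(-9,-1) top-left  bias=+0
    (2,0)@(5, 1): e=[-22,44,0] → ·  [on edge]
    (8,0)@(17, 1): e=[2,8,12] → #
    (9,0)@(19, 1): e=[6,2,14] → #
    (10,0)@(21, 1): e=[10,-4,16] → ·
    (8,1)@(17, 3): e=[10,18,-6] → ·
    (9,1)@(19, 3): e=[14,12,-4] → ·
    (11,1)@(23, 3): e=[22,0,0] → ·  [on edge]
  covered (2 px):
    · · · · · · · · # # · ·
    · · · · · · · · · · · ·
    · · · · · · · · · · · ·
    · · · · · · · · · · · ·
    · · · · · · · · · · · ·
T1:
  2·area = 40  (B↔C swapped to make it positive)
  edge (24, 0)→(14, 4): d=(-10,4) right/bottom  bias=-1
  edge (14, 4)→(4, 4): d=(-10,0) right/bottom  bias=-1
  edge (4, 4)→(24, 0): d=(20,-4) top-left  bias=+0
    (9,0)@(19, 1): e=[10,30,0] → #  [on edge]
    (10,0)@(21, 1): e=[2,30,8] → #
    (11,0)@(23, 1): e=[-6,30,16] → ·
    (4,1)@(9, 3): e=[30,10,0] → #  [on edge]
    (5,1)@(11, 3): e=[22,10,8] → #
    (6,1)@(13, 3): e=[14,10,16] → #
    (7,1)@(15, 3): e=[6,10,24] → #
    (8,1)@(17, 3): e=[-2,10,32] → ·
    (9,1)@(19, 3): e=[-10,10,40] → ·
    (10,1)@(21, 3): e=[-18,10,48] → ·
    (4,2)@(9, 5): e=[10,-10,40] → ·
    (5,2)@(11, 5): e=[2,-10,48] → ·
  covered (6 px):
    · · · · · · · · · # # ·
    · · · · # # # # · · · ·
    · · · · · · · · · · · ·
    · · · · · · · · · · · ·
    · · · · · · · · · · · ·

Z-buffer (winner per pixel, '.' = empty):
  . . . . . . . . 0 1 1 .
  . . . . 1 1 1 1 . . . .
  . . . . . . . . . . . .
  . . . . . . . . . . . .
  . . . . . . . . . . . .

Answer: -1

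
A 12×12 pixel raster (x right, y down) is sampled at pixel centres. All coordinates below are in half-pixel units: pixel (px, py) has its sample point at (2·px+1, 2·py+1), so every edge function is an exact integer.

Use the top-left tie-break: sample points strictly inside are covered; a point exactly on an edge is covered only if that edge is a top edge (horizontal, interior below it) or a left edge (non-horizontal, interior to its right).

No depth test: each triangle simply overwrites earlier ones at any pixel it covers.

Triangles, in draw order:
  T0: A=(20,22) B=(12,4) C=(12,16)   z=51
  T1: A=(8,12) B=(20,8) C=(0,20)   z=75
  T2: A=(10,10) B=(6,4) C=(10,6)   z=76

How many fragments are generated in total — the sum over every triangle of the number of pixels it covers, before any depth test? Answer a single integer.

T0:
  2·area = 96  (B↔C swapped to make it positive)
  edge (20, 22)→(12, 16): d=(-8,-6) top-left  bias=+0
  edge (12, 16)→(12, 4): d=(0,-12) top-left  bias=+0
  edge (12, 4)→(20, 22): d=(8,18) right/bottom  bias=-1
    (6,3)@(13, 7): e=[78,12,6] → #
    (7,3)@(15, 7): e=[90,36,-30] → ·
    (6,4)@(13, 9): e=[62,12,22] → #
    (7,4)@(15, 9): e=[74,36,-14] → ·
    (6,5)@(13, 11): e=[46,12,38] → #
    (7,5)@(15, 11): e=[58,36,2] → #
    (8,5)@(17, 11): e=[70,60,-34] → ·
    (6,6)@(13, 13): e=[30,12,54] → #
    (8,6)@(17, 13): e=[54,60,-18] → ·
    (6,7)@(13, 15): e=[14,12,70] → #
    (8,7)@(17, 15): e=[38,60,-2] → ·
    (6,8)@(13, 17): e=[-2,12,86] → ·
  covered (12 px):
    · · · · · · · · · · · ·
    · · · · · · · · · · · ·
    · · · · · · · · · · · ·
    · · · · · · # · · · · ·
    · · · · · · # · · · · ·
    · · · · · · # # · · · ·
    · · · · · · # # · · · ·
    · · · · · · # # · · · ·
    · · · · · · · # # · · ·
    · · · · · · · · # · · ·
    · · · · · · · · · # · ·
    · · · · · · · · · · · ·
T1:
  2·area = 64
  edge (8, 12)→(20, 8): d=(12,-4) top-left  bias=+0
  edge (20, 8)→(0, 20): d=(-20,12) right/bottom  bias=-1
  edge (0, 20)→(8, 12): d=(8,-8) top-left  bias=+0
    (9,0)@(19, 1): e=[-88,152,0] → ·  [on edge]
    (8,1)@(17, 3): e=[-72,136,0] → ·  [on edge]
    (7,2)@(15, 5): e=[-56,120,0] → ·  [on edge]
    (6,3)@(13, 7): e=[-40,104,0] → ·  [on edge]
    (11,3)@(23, 7): e=[0,-16,80] → ·  [on edge]
    (5,4)@(11, 9): e=[-24,88,0] → ·  [on edge]
    (8,4)@(17, 9): e=[0,16,48] → #  [on edge]
    (9,4)@(19, 9): e=[8,-8,64] → ·
    (4,5)@(9, 11): e=[-8,72,0] → ·  [on edge]
    (5,5)@(11, 11): e=[0,48,16] → #  [on edge]
    (6,5)@(13, 11): e=[8,24,32] → #
    (7,5)@(15, 11): e=[16,0,48] → ·  [on edge]
    (2,6)@(5, 13): e=[0,80,-16] → ·  [on edge]
    (3,6)@(7, 13): e=[8,56,0] → #  [on edge]
    (2,7)@(5, 15): e=[24,40,0] → #  [on edge]
    (1,8)@(3, 17): e=[40,24,0] → #  [on edge]
    (2,8)@(5, 17): e=[48,0,16] → ·  [on edge]
    (0,9)@(1, 19): e=[56,8,0] → #  [on edge]
  covered (10 px):
    · · · · · · · · · · · ·
    · · · · · · · · · · · ·
    · · · · · · · · · · · ·
    · · · · · · · · · · · ·
    · · · · · · · · # · · ·
    · · · · · # # · · · · ·
    · · · # # # · · · · · ·
    · · # # · · · · · · · ·
    · # · · · · · · · · · ·
    # · · · · · · · · · · ·
    · · · · · · · · · · · ·
    · · · · · · · · · · · ·
T2:
  2·area = 16
  edge (10, 10)→(6, 4): d=(-4,-6) top-left  bias=+0
  edge (6, 4)→(10, 6): d=(4,2) right/bottom  bias=-1
  edge (10, 6)→(10, 10): d=(0,4) right/bottom  bias=-1
    (3,2)@(7, 5): e=[2,2,12] → #
    (4,2)@(9, 5): e=[14,-2,4] → ·
    (3,3)@(7, 7): e=[-6,10,12] → ·
    (4,3)@(9, 7): e=[6,6,4] → #
    (5,3)@(11, 7): e=[18,2,-4] → ·
    (4,4)@(9, 9): e=[-2,14,4] → ·
  covered (2 px):
    · · · · · · · · · · · ·
    · · · · · · · · · · · ·
    · · · # · · · · · · · ·
    · · · · # · · · · · · ·
    · · · · · · · · · · · ·
    · · · · · · · · · · · ·
    · · · · · · · · · · · ·
    · · · · · · · · · · · ·
    · · · · · · · · · · · ·
    · · · · · · · · · · · ·
    · · · · · · · · · · · ·
    · · · · · · · · · · · ·

Result: 24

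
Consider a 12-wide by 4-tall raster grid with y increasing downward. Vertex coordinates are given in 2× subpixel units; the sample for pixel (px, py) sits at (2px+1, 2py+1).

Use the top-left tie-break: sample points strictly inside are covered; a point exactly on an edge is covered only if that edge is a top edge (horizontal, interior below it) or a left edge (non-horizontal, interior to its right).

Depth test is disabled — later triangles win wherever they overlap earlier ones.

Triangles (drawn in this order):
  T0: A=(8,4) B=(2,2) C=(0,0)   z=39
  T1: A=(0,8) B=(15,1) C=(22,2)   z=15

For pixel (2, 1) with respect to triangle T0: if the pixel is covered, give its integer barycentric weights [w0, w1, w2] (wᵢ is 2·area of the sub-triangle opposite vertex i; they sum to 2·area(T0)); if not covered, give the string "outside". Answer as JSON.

T0:
  2·area = 8
  edge (8, 4)→(2, 2): d=(-6,-2) top-left  bias=+0
  edge (2, 2)→(0, 0): d=(-2,-2) top-left  bias=+0
  edge (0, 0)→(8, 4): d=(8,4) right/bottom  bias=-1
    (0,0)@(1, 1): e=[4,0,4] → #  [on edge]
    (1,0)@(3, 1): e=[8,4,-4] → ·
    (0,1)@(1, 3): e=[-8,-4,20] → ·
    (1,1)@(3, 3): e=[-4,0,12] → ·  [on edge]
    (2,1)@(5, 3): e=[0,4,4] → #  [on edge]
    (3,1)@(7, 3): e=[4,8,-4] → ·
    (2,2)@(5, 5): e=[-12,0,20] → ·  [on edge]
    (5,2)@(11, 5): e=[0,12,-4] → ·  [on edge]
    (3,3)@(7, 7): e=[-20,0,28] → ·  [on edge]
    (8,3)@(17, 7): e=[0,20,-12] → ·  [on edge]
  covered (2 px):
    # · · · · · · · · · · ·
    · · # · · · · · · · · ·
    · · · · · · · · · · · ·
    · · · · · · · · · · · ·
T1:
  2·area = 64
  edge (0, 8)→(15, 1): d=(15,-7) top-left  bias=+0
  edge (15, 1)→(22, 2): d=(7,1) right/bottom  bias=-1
  edge (22, 2)→(0, 8): d=(-22,6) right/bottom  bias=-1
    (7,0)@(15, 1): e=[0,0,64] → ·  [on edge]
    (5,1)@(11, 3): e=[2,18,44] → #
    (6,1)@(13, 3): e=[16,16,32] → #
    (7,1)@(15, 3): e=[30,14,20] → #
    (8,1)@(17, 3): e=[44,12,8] → #
    (9,1)@(19, 3): e=[58,10,-4] → ·
    (3,2)@(7, 5): e=[4,36,24] → #
    (4,2)@(9, 5): e=[18,34,12] → #
    (5,2)@(11, 5): e=[32,32,0] → ·  [on edge]
    (6,2)@(13, 5): e=[46,30,-12] → ·
    (7,2)@(15, 5): e=[60,28,-24] → ·
    (8,2)@(17, 5): e=[74,26,-36] → ·
  covered (7 px):
    · · · · · · · · · · · ·
    · · · · · # # # # · · ·
    · · · # # · · · · · · ·
    · # · · · · · · · · · ·

Result: [4,4,0]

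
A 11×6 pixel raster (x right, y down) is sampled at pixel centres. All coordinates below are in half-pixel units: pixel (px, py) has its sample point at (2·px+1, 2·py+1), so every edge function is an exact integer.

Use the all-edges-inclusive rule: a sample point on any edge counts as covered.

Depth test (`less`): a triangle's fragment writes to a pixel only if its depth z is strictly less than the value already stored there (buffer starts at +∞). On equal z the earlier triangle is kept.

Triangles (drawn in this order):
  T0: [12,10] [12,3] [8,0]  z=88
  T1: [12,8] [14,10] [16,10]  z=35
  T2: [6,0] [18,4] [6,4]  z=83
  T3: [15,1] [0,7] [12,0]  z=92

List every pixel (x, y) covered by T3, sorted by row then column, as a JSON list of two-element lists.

T0:
  2·area = 28  (B↔C swapped to make it positive)
  edge (12, 10)→(8, 0): d=(-4,-10) inclusive
  edge (8, 0)→(12, 3): d=(4,3) inclusive
  edge (12, 3)→(12, 10): d=(0,7) inclusive
    (4,0)@(9, 1): e=[6,1,21] → █
    (5,0)@(11, 1): e=[26,-5,7] → ·
    (4,1)@(9, 3): e=[-2,9,21] → ·
    (5,1)@(11, 3): e=[18,3,7] → █
    (6,1)@(13, 3): e=[38,-3,-7] → ·
    (5,2)@(11, 5): e=[10,11,7] → █
    (6,2)@(13, 5): e=[30,5,-7] → ·
    (5,3)@(11, 7): e=[2,19,7] → █
    (6,3)@(13, 7): e=[22,13,-7] → ·
    (5,4)@(11, 9): e=[-6,27,7] → ·
  covered (4 px):
    · · · · █ · · · · · ·
    · · · · · █ · · · · ·
    · · · · · █ · · · · ·
    · · · · · █ · · · · ·
    · · · · · · · · · · ·
    · · · · · · · · · · ·
T1:
  2·area = 4  (B↔C swapped to make it positive)
  edge (12, 8)→(16, 10): d=(4,2) inclusive
  edge (16, 10)→(14, 10): d=(-2,0) inclusive
  edge (14, 10)→(12, 8): d=(-2,-2) inclusive
    (2,0)@(5, 1): e=[-14,18,0] → ·  [on edge]
    (3,1)@(7, 3): e=[-10,14,0] → ·  [on edge]
    (4,2)@(9, 5): e=[-6,10,0] → ·  [on edge]
    (5,3)@(11, 7): e=[-2,6,0] → ·  [on edge]
    (6,4)@(13, 9): e=[2,2,0] → █  [on edge]
    (7,4)@(15, 9): e=[-2,2,4] → ·
    (6,5)@(13, 11): e=[10,-2,-4] → ·
    (7,5)@(15, 11): e=[6,-2,0] → ·  [on edge]
  covered (1 px):
    · · · · · · · · · · ·
    · · · · · · · · · · ·
    · · · · · · · · · · ·
    · · · · · · · · · · ·
    · · · · · · █ · · · ·
    · · · · · · · · · · ·
T2:
  2·area = 48
  edge (6, 0)→(18, 4): d=(12,4) inclusive
  edge (18, 4)→(6, 4): d=(-12,0) inclusive
  edge (6, 4)→(6, 0): d=(0,-4) inclusive
    (3,0)@(7, 1): e=[8,36,4] → █
    (4,0)@(9, 1): e=[0,36,12] → █  [on edge]
    (5,0)@(11, 1): e=[-8,36,20] → ·
    (3,1)@(7, 3): e=[32,12,4] → █
    (5,1)@(11, 3): e=[16,12,20] → █
    (6,1)@(13, 3): e=[8,12,28] → █
    (7,1)@(15, 3): e=[0,12,36] → █  [on edge]
    (8,1)@(17, 3): e=[-8,12,44] → ·
    (3,2)@(7, 5): e=[56,-12,4] → ·
    (4,2)@(9, 5): e=[48,-12,12] → ·
    (5,2)@(11, 5): e=[40,-12,20] → ·
    (6,2)@(13, 5): e=[32,-12,28] → ·
    (10,2)@(21, 5): e=[0,-12,60] → ·  [on edge]
  covered (7 px):
    · · · █ █ · · · · · ·
    · · · █ █ █ █ █ · · ·
    · · · · · · · · · · ·
    · · · · · · · · · · ·
    · · · · · · · · · · ·
    · · · · · · · · · · ·
T3:
  2·area = 33
  edge (15, 1)→(0, 7): d=(-15,6) inclusive
  edge (0, 7)→(12, 0): d=(12,-7) inclusive
  edge (12, 0)→(15, 1): d=(3,1) inclusive
    (5,0)@(11, 1): e=[24,5,4] → █
    (6,0)@(13, 1): e=[12,19,2] → █
    (7,0)@(15, 1): e=[0,33,0] → █  [on edge]
    (8,0)@(17, 1): e=[-12,47,-2] → ·
    (3,1)@(7, 3): e=[18,1,14] → █
    (4,1)@(9, 3): e=[6,15,12] → █
    (5,1)@(11, 3): e=[-6,29,10] → ·
    (6,1)@(13, 3): e=[-18,43,8] → ·
    (7,1)@(15, 3): e=[-30,57,6] → ·
    (10,1)@(21, 3): e=[-66,99,0] → ·  [on edge]
    (2,2)@(5, 5): e=[0,11,22] → █  [on edge]
    (3,2)@(7, 5): e=[-12,25,20] → ·
  covered (6 px):
    · · · · · █ █ █ · · ·
    · · · █ █ · · · · · ·
    · · █ · · · · · · · ·
    · · · · · · · · · · ·
    · · · · · · · · · · ·
    · · · · · · · · · · ·

Answer: [[5,0],[6,0],[7,0],[3,1],[4,1],[2,2]]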